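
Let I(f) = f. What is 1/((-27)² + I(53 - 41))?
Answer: 1/741 ≈ 0.0013495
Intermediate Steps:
1/((-27)² + I(53 - 41)) = 1/((-27)² + (53 - 41)) = 1/(729 + 12) = 1/741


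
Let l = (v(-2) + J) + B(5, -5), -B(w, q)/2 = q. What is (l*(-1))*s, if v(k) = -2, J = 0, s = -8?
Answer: 64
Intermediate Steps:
B(w, q) = -2*q
l = 8 (l = (-2 + 0) - 2*(-5) = -2 + 10 = 8)
(l*(-1))*s = (8*(-1))*(-8) = -8*(-8) = 64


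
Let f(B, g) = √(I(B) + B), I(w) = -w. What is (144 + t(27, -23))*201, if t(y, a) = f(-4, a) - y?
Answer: 23517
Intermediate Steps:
f(B, g) = 0 (f(B, g) = √(-B + B) = √0 = 0)
t(y, a) = -y (t(y, a) = 0 - y = -y)
(144 + t(27, -23))*201 = (144 - 1*27)*201 = (144 - 27)*201 = 117*201 = 23517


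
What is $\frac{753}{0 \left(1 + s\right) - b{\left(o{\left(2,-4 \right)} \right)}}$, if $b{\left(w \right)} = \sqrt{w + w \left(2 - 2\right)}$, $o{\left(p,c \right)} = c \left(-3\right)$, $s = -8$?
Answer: $- \frac{251 \sqrt{3}}{2} \approx -217.37$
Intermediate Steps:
$o{\left(p,c \right)} = - 3 c$
$b{\left(w \right)} = \sqrt{w}$ ($b{\left(w \right)} = \sqrt{w + w 0} = \sqrt{w + 0} = \sqrt{w}$)
$\frac{753}{0 \left(1 + s\right) - b{\left(o{\left(2,-4 \right)} \right)}} = \frac{753}{0 \left(1 - 8\right) - \sqrt{\left(-3\right) \left(-4\right)}} = \frac{753}{0 \left(-7\right) - \sqrt{12}} = \frac{753}{0 - 2 \sqrt{3}} = \frac{753}{\left(-2\right) \sqrt{3}} = 753 \left(- \frac{\sqrt{3}}{6}\right) = - \frac{251 \sqrt{3}}{2}$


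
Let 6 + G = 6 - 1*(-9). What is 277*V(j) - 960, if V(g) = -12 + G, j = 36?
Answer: -1791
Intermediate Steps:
G = 9 (G = -6 + (6 - 1*(-9)) = -6 + (6 + 9) = -6 + 15 = 9)
V(g) = -3 (V(g) = -12 + 9 = -3)
277*V(j) - 960 = 277*(-3) - 960 = -831 - 960 = -1791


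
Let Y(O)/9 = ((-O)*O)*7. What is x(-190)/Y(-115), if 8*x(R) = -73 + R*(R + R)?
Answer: -72127/6665400 ≈ -0.010821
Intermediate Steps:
Y(O) = -63*O**2 (Y(O) = 9*(((-O)*O)*7) = 9*(-O**2*7) = 9*(-7*O**2) = -63*O**2)
x(R) = -73/8 + R**2/4 (x(R) = (-73 + R*(R + R))/8 = (-73 + R*(2*R))/8 = (-73 + 2*R**2)/8 = -73/8 + R**2/4)
x(-190)/Y(-115) = (-73/8 + (1/4)*(-190)**2)/((-63*(-115)**2)) = (-73/8 + (1/4)*36100)/((-63*13225)) = (-73/8 + 9025)/(-833175) = (72127/8)*(-1/833175) = -72127/6665400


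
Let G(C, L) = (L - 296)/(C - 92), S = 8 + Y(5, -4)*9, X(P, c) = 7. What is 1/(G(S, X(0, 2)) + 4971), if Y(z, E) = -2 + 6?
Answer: 48/238897 ≈ 0.00020092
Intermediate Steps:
Y(z, E) = 4
S = 44 (S = 8 + 4*9 = 8 + 36 = 44)
G(C, L) = (-296 + L)/(-92 + C)
1/(G(S, X(0, 2)) + 4971) = 1/((-296 + 7)/(-92 + 44) + 4971) = 1/(-289/(-48) + 4971) = 1/(-1/48*(-289) + 4971) = 1/(289/48 + 4971) = 1/(238897/48) = 48/238897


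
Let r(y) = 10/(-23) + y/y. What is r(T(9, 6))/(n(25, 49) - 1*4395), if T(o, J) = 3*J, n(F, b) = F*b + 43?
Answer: -13/71921 ≈ -0.00018075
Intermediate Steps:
n(F, b) = 43 + F*b
r(y) = 13/23 (r(y) = 10*(-1/23) + 1 = -10/23 + 1 = 13/23)
r(T(9, 6))/(n(25, 49) - 1*4395) = 13/(23*((43 + 25*49) - 1*4395)) = 13/(23*((43 + 1225) - 4395)) = 13/(23*(1268 - 4395)) = (13/23)/(-3127) = (13/23)*(-1/3127) = -13/71921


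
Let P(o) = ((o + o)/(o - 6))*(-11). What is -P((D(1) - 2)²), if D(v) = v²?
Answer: -22/5 ≈ -4.4000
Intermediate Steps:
P(o) = -22*o/(-6 + o) (P(o) = ((2*o)/(-6 + o))*(-11) = (2*o/(-6 + o))*(-11) = -22*o/(-6 + o))
-P((D(1) - 2)²) = -(-22)*(1² - 2)²/(-6 + (1² - 2)²) = -(-22)*(1 - 2)²/(-6 + (1 - 2)²) = -(-22)*(-1)²/(-6 + (-1)²) = -(-22)/(-6 + 1) = -(-22)/(-5) = -(-22)*(-1)/5 = -1*22/5 = -22/5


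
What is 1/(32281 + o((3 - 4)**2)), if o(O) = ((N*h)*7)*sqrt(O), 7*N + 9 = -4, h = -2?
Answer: 1/32307 ≈ 3.0953e-5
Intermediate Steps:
N = -13/7 (N = -9/7 + (1/7)*(-4) = -9/7 - 4/7 = -13/7 ≈ -1.8571)
o(O) = 26*sqrt(O) (o(O) = (-13/7*(-2)*7)*sqrt(O) = ((26/7)*7)*sqrt(O) = 26*sqrt(O))
1/(32281 + o((3 - 4)**2)) = 1/(32281 + 26*sqrt((3 - 4)**2)) = 1/(32281 + 26*sqrt((-1)**2)) = 1/(32281 + 26*sqrt(1)) = 1/(32281 + 26*1) = 1/(32281 + 26) = 1/32307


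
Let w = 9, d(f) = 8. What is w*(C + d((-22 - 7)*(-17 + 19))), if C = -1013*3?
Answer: -27279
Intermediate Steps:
C = -3039
w*(C + d((-22 - 7)*(-17 + 19))) = 9*(-3039 + 8) = 9*(-3031) = -27279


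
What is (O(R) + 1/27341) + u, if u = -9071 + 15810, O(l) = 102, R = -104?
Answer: 187039782/27341 ≈ 6841.0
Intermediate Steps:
u = 6739
(O(R) + 1/27341) + u = (102 + 1/27341) + 6739 = 2788783/27341 + 6739 = 187039782/27341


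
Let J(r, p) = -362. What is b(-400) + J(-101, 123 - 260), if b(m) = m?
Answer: -762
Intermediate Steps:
b(-400) + J(-101, 123 - 260) = -400 - 362 = -762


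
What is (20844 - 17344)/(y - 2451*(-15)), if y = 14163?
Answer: 875/12732 ≈ 0.068725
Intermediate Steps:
(20844 - 17344)/(y - 2451*(-15)) = (20844 - 17344)/(14163 - 2451*(-15)) = 3500/(14163 + 36765) = 3500/50928 = 3500*(1/50928) = 875/12732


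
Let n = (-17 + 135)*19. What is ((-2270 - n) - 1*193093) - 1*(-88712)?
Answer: -108893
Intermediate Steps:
n = 2242 (n = 118*19 = 2242)
((-2270 - n) - 1*193093) - 1*(-88712) = ((-2270 - 1*2242) - 1*193093) - 1*(-88712) = ((-2270 - 2242) - 193093) + 88712 = (-4512 - 193093) + 88712 = -197605 + 88712 = -108893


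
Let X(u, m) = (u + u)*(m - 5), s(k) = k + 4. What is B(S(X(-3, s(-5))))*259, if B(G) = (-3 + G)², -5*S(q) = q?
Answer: 673659/25 ≈ 26946.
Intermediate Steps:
s(k) = 4 + k
X(u, m) = 2*u*(-5 + m) (X(u, m) = (2*u)*(-5 + m) = 2*u*(-5 + m))
S(q) = -q/5
B(S(X(-3, s(-5))))*259 = (-3 - 2*(-3)*(-5 + (4 - 5))/5)²*259 = (-3 - 2*(-3)*(-5 - 1)/5)²*259 = (-3 - 2*(-3)*(-6)/5)²*259 = (-3 - ⅕*36)²*259 = (-3 - 36/5)²*259 = (-51/5)²*259 = (2601/25)*259 = 673659/25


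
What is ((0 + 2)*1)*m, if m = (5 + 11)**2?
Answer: 512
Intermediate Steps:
m = 256 (m = 16**2 = 256)
((0 + 2)*1)*m = ((0 + 2)*1)*256 = (2*1)*256 = 2*256 = 512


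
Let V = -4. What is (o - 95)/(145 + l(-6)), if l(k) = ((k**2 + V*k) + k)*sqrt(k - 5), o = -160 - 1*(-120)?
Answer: -19575/53101 + 7290*I*sqrt(11)/53101 ≈ -0.36864 + 0.45532*I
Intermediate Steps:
o = -40 (o = -160 + 120 = -40)
l(k) = sqrt(-5 + k)*(k**2 - 3*k) (l(k) = ((k**2 - 4*k) + k)*sqrt(k - 5) = (k**2 - 3*k)*sqrt(-5 + k) = sqrt(-5 + k)*(k**2 - 3*k))
(o - 95)/(145 + l(-6)) = (-40 - 95)/(145 - 6*sqrt(-5 - 6)*(-3 - 6)) = -135/(145 - 6*sqrt(-11)*(-9)) = -135/(145 - 6*I*sqrt(11)*(-9)) = -135/(145 + 54*I*sqrt(11))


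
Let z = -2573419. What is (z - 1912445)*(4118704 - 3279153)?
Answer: -3766111607064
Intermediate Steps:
(z - 1912445)*(4118704 - 3279153) = (-2573419 - 1912445)*(4118704 - 3279153) = -4485864*839551 = -3766111607064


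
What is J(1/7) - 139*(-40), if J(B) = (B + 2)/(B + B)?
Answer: 11135/2 ≈ 5567.5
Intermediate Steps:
J(B) = (2 + B)/(2*B) (J(B) = (2 + B)/((2*B)) = (2 + B)*(1/(2*B)) = (2 + B)/(2*B))
J(1/7) - 139*(-40) = (2 + 1/7)/(2*(1/7)) - 139*(-40) = (2 + 1/7)/(2*(1/7)) + 5560 = (1/2)*7*(15/7) + 5560 = 15/2 + 5560 = 11135/2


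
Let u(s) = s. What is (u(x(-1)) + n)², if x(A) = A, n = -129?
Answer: 16900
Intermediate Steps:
(u(x(-1)) + n)² = (-1 - 129)² = (-130)² = 16900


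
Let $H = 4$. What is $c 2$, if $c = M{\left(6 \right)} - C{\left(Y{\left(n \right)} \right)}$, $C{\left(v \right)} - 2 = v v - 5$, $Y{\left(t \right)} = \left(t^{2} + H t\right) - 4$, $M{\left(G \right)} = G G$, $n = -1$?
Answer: $-20$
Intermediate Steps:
$M{\left(G \right)} = G^{2}$
$Y{\left(t \right)} = -4 + t^{2} + 4 t$ ($Y{\left(t \right)} = \left(t^{2} + 4 t\right) - 4 = -4 + t^{2} + 4 t$)
$C{\left(v \right)} = -3 + v^{2}$ ($C{\left(v \right)} = 2 + \left(v v - 5\right) = 2 + \left(v^{2} - 5\right) = 2 + \left(-5 + v^{2}\right) = -3 + v^{2}$)
$c = -10$ ($c = 6^{2} - \left(-3 + \left(-4 + \left(-1\right)^{2} + 4 \left(-1\right)\right)^{2}\right) = 36 - \left(-3 + \left(-4 + 1 - 4\right)^{2}\right) = 36 - \left(-3 + \left(-7\right)^{2}\right) = 36 - \left(-3 + 49\right) = 36 - 46 = -10$)
$c 2 = \left(-10\right) 2 = -20$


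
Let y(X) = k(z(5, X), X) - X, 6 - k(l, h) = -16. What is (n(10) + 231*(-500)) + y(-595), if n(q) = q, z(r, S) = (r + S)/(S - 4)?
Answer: -114873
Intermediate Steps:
z(r, S) = (S + r)/(-4 + S)
k(l, h) = 22 (k(l, h) = 6 - 1*(-16) = 6 + 16 = 22)
y(X) = 22 - X
(n(10) + 231*(-500)) + y(-595) = (10 + 231*(-500)) + (22 - 1*(-595)) = (10 - 115500) + (22 + 595) = -115490 + 617 = -114873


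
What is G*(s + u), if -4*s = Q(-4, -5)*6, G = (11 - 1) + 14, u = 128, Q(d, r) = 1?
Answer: 3036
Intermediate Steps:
G = 24 (G = 10 + 14 = 24)
s = -3/2 (s = -6/4 = -1/4*6 = -3/2 ≈ -1.5000)
G*(s + u) = 24*(-3/2 + 128) = 24*(253/2) = 3036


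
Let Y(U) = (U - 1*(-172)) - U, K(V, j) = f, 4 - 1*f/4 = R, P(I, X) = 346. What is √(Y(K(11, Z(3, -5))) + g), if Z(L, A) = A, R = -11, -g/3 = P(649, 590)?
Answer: I*√866 ≈ 29.428*I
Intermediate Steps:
g = -1038 (g = -3*346 = -1038)
f = 60 (f = 16 - 4*(-11) = 16 + 44 = 60)
K(V, j) = 60
Y(U) = 172 (Y(U) = (U + 172) - U = (172 + U) - U = 172)
√(Y(K(11, Z(3, -5))) + g) = √(172 - 1038) = √(-866) = I*√866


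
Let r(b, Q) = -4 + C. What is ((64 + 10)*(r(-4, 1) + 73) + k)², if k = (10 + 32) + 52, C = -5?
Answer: 23328900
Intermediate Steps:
r(b, Q) = -9 (r(b, Q) = -4 - 5 = -9)
k = 94 (k = 42 + 52 = 94)
((64 + 10)*(r(-4, 1) + 73) + k)² = ((64 + 10)*(-9 + 73) + 94)² = (74*64 + 94)² = (4736 + 94)² = 4830² = 23328900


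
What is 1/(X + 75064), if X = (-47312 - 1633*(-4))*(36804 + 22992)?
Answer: -1/2438405816 ≈ -4.1010e-10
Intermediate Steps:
X = -2438480880 (X = (-47312 + 6532)*59796 = -40780*59796 = -2438480880)
1/(X + 75064) = 1/(-2438480880 + 75064) = 1/(-2438405816) = -1/2438405816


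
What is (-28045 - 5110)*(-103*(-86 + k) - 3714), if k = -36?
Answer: -293488060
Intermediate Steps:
(-28045 - 5110)*(-103*(-86 + k) - 3714) = (-28045 - 5110)*(-103*(-86 - 36) - 3714) = -33155*(-103*(-122) - 3714) = -33155*(12566 - 3714) = -33155*8852 = -293488060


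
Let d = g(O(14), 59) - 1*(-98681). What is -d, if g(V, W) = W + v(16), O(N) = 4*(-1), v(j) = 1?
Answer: -98741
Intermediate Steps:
O(N) = -4
g(V, W) = 1 + W (g(V, W) = W + 1 = 1 + W)
d = 98741 (d = (1 + 59) - 1*(-98681) = 60 + 98681 = 98741)
-d = -1*98741 = -98741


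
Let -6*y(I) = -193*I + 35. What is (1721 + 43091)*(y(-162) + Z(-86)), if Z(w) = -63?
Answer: -709799674/3 ≈ -2.3660e+8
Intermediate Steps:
y(I) = -35/6 + 193*I/6 (y(I) = -(-193*I + 35)/6 = -(35 - 193*I)/6 = -35/6 + 193*I/6)
(1721 + 43091)*(y(-162) + Z(-86)) = (1721 + 43091)*((-35/6 + (193/6)*(-162)) - 63) = 44812*((-35/6 - 5211) - 63) = 44812*(-31301/6 - 63) = 44812*(-31679/6) = -709799674/3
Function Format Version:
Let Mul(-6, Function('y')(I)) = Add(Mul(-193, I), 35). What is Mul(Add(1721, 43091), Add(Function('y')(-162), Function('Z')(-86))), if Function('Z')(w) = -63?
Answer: Rational(-709799674, 3) ≈ -2.3660e+8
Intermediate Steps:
Function('y')(I) = Add(Rational(-35, 6), Mul(Rational(193, 6), I)) (Function('y')(I) = Mul(Rational(-1, 6), Add(Mul(-193, I), 35)) = Mul(Rational(-1, 6), Add(35, Mul(-193, I))) = Add(Rational(-35, 6), Mul(Rational(193, 6), I)))
Mul(Add(1721, 43091), Add(Function('y')(-162), Function('Z')(-86))) = Mul(Add(1721, 43091), Add(Add(Rational(-35, 6), Mul(Rational(193, 6), -162)), -63)) = Mul(44812, Add(Add(Rational(-35, 6), -5211), -63)) = Mul(44812, Add(Rational(-31301, 6), -63)) = Mul(44812, Rational(-31679, 6)) = Rational(-709799674, 3)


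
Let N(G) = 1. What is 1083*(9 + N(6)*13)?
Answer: 23826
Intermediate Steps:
1083*(9 + N(6)*13) = 1083*(9 + 1*13) = 1083*(9 + 13) = 1083*22 = 23826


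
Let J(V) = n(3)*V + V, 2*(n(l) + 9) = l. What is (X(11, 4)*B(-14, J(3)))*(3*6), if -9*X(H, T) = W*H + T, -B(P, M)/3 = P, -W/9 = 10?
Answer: 82824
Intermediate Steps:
W = -90 (W = -9*10 = -90)
n(l) = -9 + l/2
J(V) = -13*V/2 (J(V) = (-9 + (½)*3)*V + V = (-9 + 3/2)*V + V = -15*V/2 + V = -13*V/2)
B(P, M) = -3*P
X(H, T) = 10*H - T/9 (X(H, T) = -(-90*H + T)/9 = -(T - 90*H)/9 = 10*H - T/9)
(X(11, 4)*B(-14, J(3)))*(3*6) = ((10*11 - ⅑*4)*(-3*(-14)))*(3*6) = ((110 - 4/9)*42)*18 = ((986/9)*42)*18 = (13804/3)*18 = 82824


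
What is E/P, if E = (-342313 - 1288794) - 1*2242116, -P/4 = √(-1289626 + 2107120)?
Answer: 3873223*√817494/3269976 ≈ 1071.0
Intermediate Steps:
P = -4*√817494 (P = -4*√(-1289626 + 2107120) = -4*√817494 ≈ -3616.6)
E = -3873223 (E = -1631107 - 2242116 = -3873223)
E/P = -3873223*(-√817494/3269976) = -(-3873223)*√817494/3269976 = 3873223*√817494/3269976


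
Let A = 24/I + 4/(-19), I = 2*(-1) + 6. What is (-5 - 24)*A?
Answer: -3190/19 ≈ -167.89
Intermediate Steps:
I = 4 (I = -2 + 6 = 4)
A = 110/19 (A = 24/4 + 4/(-19) = 24*(¼) + 4*(-1/19) = 6 - 4/19 = 110/19 ≈ 5.7895)
(-5 - 24)*A = (-5 - 24)*(110/19) = -29*110/19 = -3190/19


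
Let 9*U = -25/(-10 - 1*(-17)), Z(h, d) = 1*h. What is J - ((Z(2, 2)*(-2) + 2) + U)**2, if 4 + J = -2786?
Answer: -11096311/3969 ≈ -2795.7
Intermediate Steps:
J = -2790 (J = -4 - 2786 = -2790)
Z(h, d) = h
U = -25/63 (U = (-25/(-10 - 1*(-17)))/9 = (-25/(-10 + 17))/9 = (-25/7)/9 = (-25*1/7)/9 = (1/9)*(-25/7) = -25/63 ≈ -0.39683)
J - ((Z(2, 2)*(-2) + 2) + U)**2 = -2790 - ((2*(-2) + 2) - 25/63)**2 = -2790 - ((-4 + 2) - 25/63)**2 = -2790 - (-2 - 25/63)**2 = -2790 - (-151/63)**2 = -2790 - 1*22801/3969 = -2790 - 22801/3969 = -11096311/3969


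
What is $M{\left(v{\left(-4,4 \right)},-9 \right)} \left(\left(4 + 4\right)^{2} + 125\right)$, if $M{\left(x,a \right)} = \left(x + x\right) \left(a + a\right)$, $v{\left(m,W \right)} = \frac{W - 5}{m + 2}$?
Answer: $-3402$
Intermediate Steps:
$v{\left(m,W \right)} = \frac{-5 + W}{2 + m}$
$M{\left(x,a \right)} = 4 a x$ ($M{\left(x,a \right)} = 2 x 2 a = 4 a x$)
$M{\left(v{\left(-4,4 \right)},-9 \right)} \left(\left(4 + 4\right)^{2} + 125\right) = 4 \left(-9\right) \frac{-5 + 4}{2 - 4} \left(\left(4 + 4\right)^{2} + 125\right) = 4 \left(-9\right) \frac{1}{-2} \left(-1\right) \left(8^{2} + 125\right) = 4 \left(-9\right) \left(\left(- \frac{1}{2}\right) \left(-1\right)\right) \left(64 + 125\right) = 4 \left(-9\right) \frac{1}{2} \cdot 189 = \left(-18\right) 189 = -3402$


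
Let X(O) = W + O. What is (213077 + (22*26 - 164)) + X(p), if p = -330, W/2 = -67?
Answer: 213021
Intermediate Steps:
W = -134 (W = 2*(-67) = -134)
X(O) = -134 + O
(213077 + (22*26 - 164)) + X(p) = (213077 + (22*26 - 164)) + (-134 - 330) = (213077 + (572 - 164)) - 464 = (213077 + 408) - 464 = 213485 - 464 = 213021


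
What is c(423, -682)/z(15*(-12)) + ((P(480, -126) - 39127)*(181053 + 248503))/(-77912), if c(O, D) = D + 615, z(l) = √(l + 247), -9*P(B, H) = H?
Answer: 4200305957/19478 - √67 ≈ 2.1564e+5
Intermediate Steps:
P(B, H) = -H/9
z(l) = √(247 + l)
c(O, D) = 615 + D
c(423, -682)/z(15*(-12)) + ((P(480, -126) - 39127)*(181053 + 248503))/(-77912) = (615 - 682)/(√(247 + 15*(-12))) + ((-⅑*(-126) - 39127)*(181053 + 248503))/(-77912) = -67/√(247 - 180) + ((14 - 39127)*429556)*(-1/77912) = -67*√67/67 - 39113*429556*(-1/77912) = -√67 - 16801223828*(-1/77912) = -√67 + 4200305957/19478 = 4200305957/19478 - √67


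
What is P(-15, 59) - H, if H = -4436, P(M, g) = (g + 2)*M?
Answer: 3521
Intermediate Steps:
P(M, g) = M*(2 + g) (P(M, g) = (2 + g)*M = M*(2 + g))
P(-15, 59) - H = -15*(2 + 59) - 1*(-4436) = -15*61 + 4436 = -915 + 4436 = 3521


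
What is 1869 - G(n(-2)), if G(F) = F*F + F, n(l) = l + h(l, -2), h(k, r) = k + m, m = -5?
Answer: 1797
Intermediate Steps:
h(k, r) = -5 + k (h(k, r) = k - 5 = -5 + k)
n(l) = -5 + 2*l (n(l) = l + (-5 + l) = -5 + 2*l)
G(F) = F + F² (G(F) = F² + F = F + F²)
1869 - G(n(-2)) = 1869 - (-5 + 2*(-2))*(1 + (-5 + 2*(-2))) = 1869 - (-5 - 4)*(1 + (-5 - 4)) = 1869 - (-9)*(1 - 9) = 1869 - (-9)*(-8) = 1869 - 1*72 = 1869 - 72 = 1797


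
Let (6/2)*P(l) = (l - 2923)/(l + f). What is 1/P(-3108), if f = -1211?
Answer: 12957/6031 ≈ 2.1484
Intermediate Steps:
P(l) = (-2923 + l)/(3*(-1211 + l)) (P(l) = ((l - 2923)/(l - 1211))/3 = ((-2923 + l)/(-1211 + l))/3 = (-2923 + l)/(3*(-1211 + l)))
1/P(-3108) = 1/((-2923 - 3108)/(3*(-1211 - 3108))) = 1/((⅓)*(-6031)/(-4319)) = 1/((⅓)*(-1/4319)*(-6031)) = 1/(6031/12957) = 12957/6031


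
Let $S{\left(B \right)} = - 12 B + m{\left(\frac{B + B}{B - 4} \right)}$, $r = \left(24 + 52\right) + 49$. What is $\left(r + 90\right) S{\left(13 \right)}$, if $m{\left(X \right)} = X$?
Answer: $- \frac{296270}{9} \approx -32919.0$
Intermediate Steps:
$r = 125$ ($r = 76 + 49 = 125$)
$S{\left(B \right)} = - 12 B + \frac{2 B}{-4 + B}$ ($S{\left(B \right)} = - 12 B + \frac{B + B}{B - 4} = - 12 B + \frac{2 B}{-4 + B}$)
$\left(r + 90\right) S{\left(13 \right)} = \left(125 + 90\right) 2 \cdot 13 \frac{1}{-4 + 13} \left(25 - 78\right) = 215 \cdot 2 \cdot 13 \cdot \frac{1}{9} \left(25 - 78\right) = 215 \cdot 2 \cdot 13 \cdot \frac{1}{9} \left(-53\right) = 215 \left(- \frac{1378}{9}\right) = - \frac{296270}{9}$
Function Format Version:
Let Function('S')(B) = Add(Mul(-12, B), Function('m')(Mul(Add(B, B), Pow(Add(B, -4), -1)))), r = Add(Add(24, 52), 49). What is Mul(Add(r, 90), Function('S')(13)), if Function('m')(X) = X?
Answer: Rational(-296270, 9) ≈ -32919.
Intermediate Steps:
r = 125 (r = Add(76, 49) = 125)
Function('S')(B) = Add(Mul(-12, B), Mul(2, B, Pow(Add(-4, B), -1))) (Function('S')(B) = Add(Mul(-12, B), Mul(Add(B, B), Pow(Add(B, -4), -1))) = Add(Mul(-12, B), Mul(Mul(2, B), Pow(Add(-4, B), -1))) = Add(Mul(-12, B), Mul(2, B, Pow(Add(-4, B), -1))))
Mul(Add(r, 90), Function('S')(13)) = Mul(Add(125, 90), Mul(2, 13, Pow(Add(-4, 13), -1), Add(25, Mul(-6, 13)))) = Mul(215, Mul(2, 13, Pow(9, -1), Add(25, -78))) = Mul(215, Mul(2, 13, Rational(1, 9), -53)) = Mul(215, Rational(-1378, 9)) = Rational(-296270, 9)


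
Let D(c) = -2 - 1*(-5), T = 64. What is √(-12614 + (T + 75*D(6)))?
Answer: 5*I*√493 ≈ 111.02*I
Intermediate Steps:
D(c) = 3 (D(c) = -2 + 5 = 3)
√(-12614 + (T + 75*D(6))) = √(-12614 + (64 + 75*3)) = √(-12614 + (64 + 225)) = √(-12614 + 289) = √(-12325) = 5*I*√493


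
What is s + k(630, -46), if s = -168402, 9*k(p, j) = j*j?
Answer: -1513502/9 ≈ -1.6817e+5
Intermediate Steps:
k(p, j) = j²/9 (k(p, j) = (j*j)/9 = j²/9)
s + k(630, -46) = -168402 + (⅑)*(-46)² = -168402 + (⅑)*2116 = -168402 + 2116/9 = -1513502/9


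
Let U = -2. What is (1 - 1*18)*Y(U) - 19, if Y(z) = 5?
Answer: -104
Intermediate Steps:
(1 - 1*18)*Y(U) - 19 = (1 - 1*18)*5 - 19 = (1 - 18)*5 - 19 = -17*5 - 19 = -85 - 19 = -104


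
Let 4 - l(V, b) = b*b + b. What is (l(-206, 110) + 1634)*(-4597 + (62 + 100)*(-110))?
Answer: 236992524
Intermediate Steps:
l(V, b) = 4 - b - b² (l(V, b) = 4 - (b*b + b) = 4 - (b² + b) = 4 - (b + b²) = 4 + (-b - b²) = 4 - b - b²)
(l(-206, 110) + 1634)*(-4597 + (62 + 100)*(-110)) = ((4 - 1*110 - 1*110²) + 1634)*(-4597 + (62 + 100)*(-110)) = ((4 - 110 - 1*12100) + 1634)*(-4597 + 162*(-110)) = ((4 - 110 - 12100) + 1634)*(-4597 - 17820) = (-12206 + 1634)*(-22417) = -10572*(-22417) = 236992524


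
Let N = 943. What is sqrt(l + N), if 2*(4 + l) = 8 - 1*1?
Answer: sqrt(3770)/2 ≈ 30.700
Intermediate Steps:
l = -1/2 (l = -4 + (8 - 1*1)/2 = -4 + (8 - 1)/2 = -4 + (1/2)*7 = -4 + 7/2 = -1/2 ≈ -0.50000)
sqrt(l + N) = sqrt(-1/2 + 943) = sqrt(1885/2) = sqrt(3770)/2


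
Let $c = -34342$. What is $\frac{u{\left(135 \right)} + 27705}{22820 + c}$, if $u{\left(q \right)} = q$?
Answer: $- \frac{13920}{5761} \approx -2.4162$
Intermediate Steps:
$\frac{u{\left(135 \right)} + 27705}{22820 + c} = \frac{135 + 27705}{22820 - 34342} = \frac{27840}{-11522} = 27840 \left(- \frac{1}{11522}\right) = - \frac{13920}{5761}$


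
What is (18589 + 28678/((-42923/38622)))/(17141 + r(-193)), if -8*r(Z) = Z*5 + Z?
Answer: -1238824276/2967824989 ≈ -0.41742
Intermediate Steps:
r(Z) = -3*Z/4 (r(Z) = -(Z*5 + Z)/8 = -(5*Z + Z)/8 = -3*Z/4)
(18589 + 28678/((-42923/38622)))/(17141 + r(-193)) = (18589 + 28678/((-42923/38622)))/(17141 - ¾*(-193)) = (18589 + 28678/((-42923*1/38622)))/(17141 + 579/4) = (18589 + 28678/(-42923/38622))/(69143/4) = (18589 + 28678*(-38622/42923))*(4/69143) = (18589 - 1107601716/42923)*(4/69143) = -309706069/42923*4/69143 = -1238824276/2967824989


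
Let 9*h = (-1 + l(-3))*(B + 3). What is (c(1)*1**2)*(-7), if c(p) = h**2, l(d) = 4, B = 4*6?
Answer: -567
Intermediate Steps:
B = 24
h = 9 (h = ((-1 + 4)*(24 + 3))/9 = (3*27)/9 = (1/9)*81 = 9)
c(p) = 81 (c(p) = 9**2 = 81)
(c(1)*1**2)*(-7) = (81*1**2)*(-7) = (81*1)*(-7) = 81*(-7) = -567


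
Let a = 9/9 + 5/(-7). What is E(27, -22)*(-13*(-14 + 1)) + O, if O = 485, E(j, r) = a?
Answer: 3733/7 ≈ 533.29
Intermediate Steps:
a = 2/7 (a = 9*(⅑) + 5*(-⅐) = 1 - 5/7 = 2/7 ≈ 0.28571)
E(j, r) = 2/7
E(27, -22)*(-13*(-14 + 1)) + O = 2*(-13*(-14 + 1))/7 + 485 = 2*(-13*(-13))/7 + 485 = (2/7)*169 + 485 = 338/7 + 485 = 3733/7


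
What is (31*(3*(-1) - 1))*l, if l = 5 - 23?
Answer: 2232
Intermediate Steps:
l = -18
(31*(3*(-1) - 1))*l = (31*(3*(-1) - 1))*(-18) = (31*(-3 - 1))*(-18) = (31*(-4))*(-18) = -124*(-18) = 2232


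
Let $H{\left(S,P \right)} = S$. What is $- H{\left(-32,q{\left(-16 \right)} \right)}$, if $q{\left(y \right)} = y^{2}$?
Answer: $32$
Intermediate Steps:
$- H{\left(-32,q{\left(-16 \right)} \right)} = \left(-1\right) \left(-32\right) = 32$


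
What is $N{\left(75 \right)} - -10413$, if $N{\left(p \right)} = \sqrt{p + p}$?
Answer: $10413 + 5 \sqrt{6} \approx 10425.0$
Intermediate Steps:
$N{\left(p \right)} = \sqrt{2} \sqrt{p}$ ($N{\left(p \right)} = \sqrt{2 p} = \sqrt{2} \sqrt{p}$)
$N{\left(75 \right)} - -10413 = \sqrt{2} \sqrt{75} - -10413 = \sqrt{2} \cdot 5 \sqrt{3} + 10413 = 5 \sqrt{6} + 10413 = 10413 + 5 \sqrt{6}$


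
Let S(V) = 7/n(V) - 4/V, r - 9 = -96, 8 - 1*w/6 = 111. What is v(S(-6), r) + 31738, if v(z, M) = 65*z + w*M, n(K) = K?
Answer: 170943/2 ≈ 85472.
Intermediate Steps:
w = -618 (w = 48 - 6*111 = 48 - 666 = -618)
r = -87 (r = 9 - 96 = -87)
S(V) = 3/V (S(V) = 7/V - 4/V = 3/V)
v(z, M) = -618*M + 65*z (v(z, M) = 65*z - 618*M = -618*M + 65*z)
v(S(-6), r) + 31738 = (-618*(-87) + 65*(3/(-6))) + 31738 = (53766 + 65*(3*(-⅙))) + 31738 = (53766 + 65*(-½)) + 31738 = (53766 - 65/2) + 31738 = 107467/2 + 31738 = 170943/2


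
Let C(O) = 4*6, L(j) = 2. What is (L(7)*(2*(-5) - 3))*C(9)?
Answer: -624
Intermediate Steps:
C(O) = 24
(L(7)*(2*(-5) - 3))*C(9) = (2*(2*(-5) - 3))*24 = (2*(-10 - 3))*24 = (2*(-13))*24 = -26*24 = -624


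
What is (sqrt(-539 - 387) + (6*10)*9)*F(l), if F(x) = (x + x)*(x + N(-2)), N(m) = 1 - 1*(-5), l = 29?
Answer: 1096200 + 2030*I*sqrt(926) ≈ 1.0962e+6 + 61773.0*I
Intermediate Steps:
N(m) = 6 (N(m) = 1 + 5 = 6)
F(x) = 2*x*(6 + x) (F(x) = (x + x)*(x + 6) = (2*x)*(6 + x) = 2*x*(6 + x))
(sqrt(-539 - 387) + (6*10)*9)*F(l) = (sqrt(-539 - 387) + (6*10)*9)*(2*29*(6 + 29)) = (sqrt(-926) + 60*9)*(2*29*35) = (I*sqrt(926) + 540)*2030 = (540 + I*sqrt(926))*2030 = 1096200 + 2030*I*sqrt(926)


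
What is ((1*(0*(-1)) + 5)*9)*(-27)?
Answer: -1215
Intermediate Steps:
((1*(0*(-1)) + 5)*9)*(-27) = ((1*0 + 5)*9)*(-27) = ((0 + 5)*9)*(-27) = (5*9)*(-27) = 45*(-27) = -1215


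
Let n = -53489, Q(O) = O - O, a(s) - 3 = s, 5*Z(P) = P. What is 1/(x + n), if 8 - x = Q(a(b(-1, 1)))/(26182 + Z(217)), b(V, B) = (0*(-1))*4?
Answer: -1/53481 ≈ -1.8698e-5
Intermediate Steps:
Z(P) = P/5
b(V, B) = 0 (b(V, B) = 0*4 = 0)
a(s) = 3 + s
Q(O) = 0
x = 8 (x = 8 - 0/(26182 + (1/5)*217) = 8 - 0/(26182 + 217/5) = 8 - 0/131127/5 = 8 - 0*5/131127 = 8 - 1*0 = 8 + 0 = 8)
1/(x + n) = 1/(8 - 53489) = 1/(-53481) = -1/53481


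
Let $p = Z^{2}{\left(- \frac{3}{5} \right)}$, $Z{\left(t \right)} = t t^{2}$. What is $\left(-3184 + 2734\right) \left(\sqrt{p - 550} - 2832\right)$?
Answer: $1274400 - \frac{18 i \sqrt{8593021}}{5} \approx 1.2744 \cdot 10^{6} - 10553.0 i$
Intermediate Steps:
$Z{\left(t \right)} = t^{3}$
$p = \frac{729}{15625}$ ($p = \left(\left(- \frac{3}{5}\right)^{3}\right)^{2} = \left(- \frac{27}{125}\right)^{2} = \frac{729}{15625} \approx 0.046656$)
$\left(-3184 + 2734\right) \left(\sqrt{p - 550} - 2832\right) = \left(-3184 + 2734\right) \left(\sqrt{\frac{729}{15625} - 550} - 2832\right) = - 450 \left(\sqrt{- \frac{8593021}{15625}} - 2832\right) = - 450 \left(\frac{i \sqrt{8593021}}{125} - 2832\right) = - 450 \left(-2832 + \frac{i \sqrt{8593021}}{125}\right) = 1274400 - \frac{18 i \sqrt{8593021}}{5}$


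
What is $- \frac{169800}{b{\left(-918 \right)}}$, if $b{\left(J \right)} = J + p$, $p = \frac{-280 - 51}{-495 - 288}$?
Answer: $\frac{132953400}{718463} \approx 185.05$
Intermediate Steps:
$p = \frac{331}{783}$ ($p = - \frac{331}{-783} = \left(-331\right) \left(- \frac{1}{783}\right) = \frac{331}{783} \approx 0.42273$)
$b{\left(J \right)} = \frac{331}{783} + J$ ($b{\left(J \right)} = J + \frac{331}{783} = \frac{331}{783} + J$)
$- \frac{169800}{b{\left(-918 \right)}} = - \frac{169800}{\frac{331}{783} - 918} = - \frac{169800}{- \frac{718463}{783}} = \left(-169800\right) \left(- \frac{783}{718463}\right) = \frac{132953400}{718463}$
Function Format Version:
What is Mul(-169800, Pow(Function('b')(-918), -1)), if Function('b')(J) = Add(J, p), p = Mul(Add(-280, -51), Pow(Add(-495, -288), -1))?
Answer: Rational(132953400, 718463) ≈ 185.05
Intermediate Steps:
p = Rational(331, 783) (p = Mul(-331, Pow(-783, -1)) = Mul(-331, Rational(-1, 783)) = Rational(331, 783) ≈ 0.42273)
Function('b')(J) = Add(Rational(331, 783), J) (Function('b')(J) = Add(J, Rational(331, 783)) = Add(Rational(331, 783), J))
Mul(-169800, Pow(Function('b')(-918), -1)) = Mul(-169800, Pow(Add(Rational(331, 783), -918), -1)) = Mul(-169800, Pow(Rational(-718463, 783), -1)) = Mul(-169800, Rational(-783, 718463)) = Rational(132953400, 718463)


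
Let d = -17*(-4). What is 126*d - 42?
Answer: 8526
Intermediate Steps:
d = 68
126*d - 42 = 126*68 - 42 = 8568 - 42 = 8526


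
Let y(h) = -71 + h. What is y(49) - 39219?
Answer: -39241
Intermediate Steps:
y(49) - 39219 = (-71 + 49) - 39219 = -22 - 39219 = -39241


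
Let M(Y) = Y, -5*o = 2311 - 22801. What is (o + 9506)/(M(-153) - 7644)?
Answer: -13604/7797 ≈ -1.7448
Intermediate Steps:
o = 4098 (o = -(2311 - 22801)/5 = -1/5*(-20490) = 4098)
(o + 9506)/(M(-153) - 7644) = (4098 + 9506)/(-153 - 7644) = 13604/(-7797) = 13604*(-1/7797) = -13604/7797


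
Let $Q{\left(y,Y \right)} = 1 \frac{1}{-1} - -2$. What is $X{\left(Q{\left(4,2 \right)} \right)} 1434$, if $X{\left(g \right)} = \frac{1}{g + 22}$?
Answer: $\frac{1434}{23} \approx 62.348$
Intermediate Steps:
$Q{\left(y,Y \right)} = 1$ ($Q{\left(y,Y \right)} = 1 \left(-1\right) + 2 = -1 + 2 = 1$)
$X{\left(g \right)} = \frac{1}{22 + g}$
$X{\left(Q{\left(4,2 \right)} \right)} 1434 = \frac{1}{22 + 1} \cdot 1434 = \frac{1}{23} \cdot 1434 = \frac{1434}{23}$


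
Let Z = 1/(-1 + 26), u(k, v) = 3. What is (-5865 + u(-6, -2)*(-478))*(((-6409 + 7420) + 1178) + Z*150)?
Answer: -16021305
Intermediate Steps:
Z = 1/25 ≈ 0.040000
(-5865 + u(-6, -2)*(-478))*(((-6409 + 7420) + 1178) + Z*150) = (-5865 + 3*(-478))*(((-6409 + 7420) + 1178) + (1/25)*150) = (-5865 - 1434)*((1011 + 1178) + 6) = -7299*(2189 + 6) = -7299*2195 = -16021305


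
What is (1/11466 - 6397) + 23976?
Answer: 201560815/11466 ≈ 17579.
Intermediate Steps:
(1/11466 - 6397) + 23976 = -73348001/11466 + 23976 = 201560815/11466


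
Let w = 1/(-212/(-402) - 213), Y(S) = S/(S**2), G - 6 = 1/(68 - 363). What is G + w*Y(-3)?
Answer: 75568448/12598565 ≈ 5.9982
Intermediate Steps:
G = 1769/295 (G = 6 + 1/(68 - 363) = 6 + 1/(-295) = 6 - 1/295 = 1769/295 ≈ 5.9966)
Y(S) = 1/S (Y(S) = S/S**2 = 1/S)
w = -201/42707 (w = 1/(-212*(-1/402) - 213) = 1/(106/201 - 213) = 1/(-42707/201) = -201/42707 ≈ -0.0047065)
G + w*Y(-3) = 1769/295 - 201/42707/(-3) = 1769/295 - 201/42707*(-1/3) = 1769/295 + 67/42707 = 75568448/12598565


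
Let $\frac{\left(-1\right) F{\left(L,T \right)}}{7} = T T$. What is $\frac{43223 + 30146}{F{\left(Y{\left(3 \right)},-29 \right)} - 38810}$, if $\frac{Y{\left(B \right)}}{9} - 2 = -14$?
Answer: $- \frac{73369}{44697} \approx -1.6415$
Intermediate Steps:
$Y{\left(B \right)} = -108$ ($Y{\left(B \right)} = 18 + 9 \left(-14\right) = 18 - 126 = -108$)
$F{\left(L,T \right)} = - 7 T^{2}$ ($F{\left(L,T \right)} = - 7 T T = - 7 T^{2}$)
$\frac{43223 + 30146}{F{\left(Y{\left(3 \right)},-29 \right)} - 38810} = \frac{43223 + 30146}{- 7 \left(-29\right)^{2} - 38810} = \frac{73369}{\left(-7\right) 841 - 38810} = \frac{73369}{-5887 - 38810} = \frac{73369}{-44697} = 73369 \left(- \frac{1}{44697}\right) = - \frac{73369}{44697}$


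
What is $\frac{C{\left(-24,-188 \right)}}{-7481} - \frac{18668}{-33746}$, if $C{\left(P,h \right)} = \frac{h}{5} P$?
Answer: $\frac{760466}{1758035} \approx 0.43257$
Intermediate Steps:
$C{\left(P,h \right)} = \frac{P h}{5}$ ($C{\left(P,h \right)} = h \frac{1}{5} P = \frac{h}{5} P = \frac{P h}{5}$)
$\frac{C{\left(-24,-188 \right)}}{-7481} - \frac{18668}{-33746} = \frac{\frac{1}{5} \left(-24\right) \left(-188\right)}{-7481} - \frac{18668}{-33746} = \frac{4512}{5} \left(- \frac{1}{7481}\right) - - \frac{26}{47} = - \frac{4512}{37405} + \frac{26}{47} = \frac{760466}{1758035}$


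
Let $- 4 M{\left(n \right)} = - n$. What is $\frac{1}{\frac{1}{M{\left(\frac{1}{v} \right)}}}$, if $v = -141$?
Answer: $- \frac{1}{564} \approx -0.0017731$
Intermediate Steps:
$M{\left(n \right)} = \frac{n}{4}$ ($M{\left(n \right)} = - \frac{\left(-1\right) n}{4} = \frac{n}{4}$)
$\frac{1}{\frac{1}{M{\left(\frac{1}{v} \right)}}} = \frac{1}{\frac{1}{\frac{1}{4} \frac{1}{-141}}} = \frac{1}{\frac{1}{\frac{1}{4} \left(- \frac{1}{141}\right)}} = \frac{1}{\frac{1}{- \frac{1}{564}}} = \frac{1}{-564} = - \frac{1}{564}$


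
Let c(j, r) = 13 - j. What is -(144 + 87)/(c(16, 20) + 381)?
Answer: -11/18 ≈ -0.61111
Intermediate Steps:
-(144 + 87)/(c(16, 20) + 381) = -(144 + 87)/((13 - 1*16) + 381) = -231/((13 - 16) + 381) = -231/(-3 + 381) = -231/378 = -1*11/18 = -11/18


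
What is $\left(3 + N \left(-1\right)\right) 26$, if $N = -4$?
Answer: $182$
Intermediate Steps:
$\left(3 + N \left(-1\right)\right) 26 = \left(3 - -4\right) 26 = \left(3 + 4\right) 26 = 7 \cdot 26 = 182$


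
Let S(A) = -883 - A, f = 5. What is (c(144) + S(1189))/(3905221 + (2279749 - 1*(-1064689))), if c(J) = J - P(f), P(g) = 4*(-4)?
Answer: -1912/7249659 ≈ -0.00026374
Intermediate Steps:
P(g) = -16
c(J) = 16 + J (c(J) = J - 1*(-16) = J + 16 = 16 + J)
(c(144) + S(1189))/(3905221 + (2279749 - 1*(-1064689))) = ((16 + 144) + (-883 - 1*1189))/(3905221 + (2279749 - 1*(-1064689))) = (160 + (-883 - 1189))/(3905221 + (2279749 + 1064689)) = (160 - 2072)/(3905221 + 3344438) = -1912/7249659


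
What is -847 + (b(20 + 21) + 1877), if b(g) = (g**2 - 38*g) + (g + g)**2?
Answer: 7877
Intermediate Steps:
b(g) = -38*g + 5*g**2 (b(g) = (g**2 - 38*g) + (2*g)**2 = (g**2 - 38*g) + 4*g**2 = -38*g + 5*g**2)
-847 + (b(20 + 21) + 1877) = -847 + ((20 + 21)*(-38 + 5*(20 + 21)) + 1877) = -847 + (41*(-38 + 5*41) + 1877) = -847 + (41*(-38 + 205) + 1877) = -847 + (41*167 + 1877) = -847 + (6847 + 1877) = -847 + 8724 = 7877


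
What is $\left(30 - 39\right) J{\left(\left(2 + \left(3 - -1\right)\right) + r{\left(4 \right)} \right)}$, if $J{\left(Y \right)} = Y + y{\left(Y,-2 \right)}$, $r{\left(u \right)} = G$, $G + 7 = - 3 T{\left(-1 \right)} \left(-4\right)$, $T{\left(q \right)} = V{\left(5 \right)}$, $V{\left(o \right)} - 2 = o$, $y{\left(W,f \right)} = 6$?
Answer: $-801$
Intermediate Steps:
$V{\left(o \right)} = 2 + o$
$T{\left(q \right)} = 7$ ($T{\left(q \right)} = 2 + 5 = 7$)
$G = 77$ ($G = -7 + \left(-3\right) 7 \left(-4\right) = -7 - -84 = -7 + 84 = 77$)
$r{\left(u \right)} = 77$
$J{\left(Y \right)} = 6 + Y$ ($J{\left(Y \right)} = Y + 6 = 6 + Y$)
$\left(30 - 39\right) J{\left(\left(2 + \left(3 - -1\right)\right) + r{\left(4 \right)} \right)} = \left(30 - 39\right) \left(6 + \left(\left(2 + \left(3 - -1\right)\right) + 77\right)\right) = - 9 \left(6 + \left(\left(2 + \left(3 + 1\right)\right) + 77\right)\right) = - 9 \left(6 + \left(\left(2 + 4\right) + 77\right)\right) = - 9 \left(6 + \left(6 + 77\right)\right) = - 9 \left(6 + 83\right) = \left(-9\right) 89 = -801$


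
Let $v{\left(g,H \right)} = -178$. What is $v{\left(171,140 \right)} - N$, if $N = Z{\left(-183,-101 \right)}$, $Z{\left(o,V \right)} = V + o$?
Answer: $106$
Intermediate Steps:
$N = -284$ ($N = -101 - 183 = -284$)
$v{\left(171,140 \right)} - N = -178 - -284 = -178 + 284 = 106$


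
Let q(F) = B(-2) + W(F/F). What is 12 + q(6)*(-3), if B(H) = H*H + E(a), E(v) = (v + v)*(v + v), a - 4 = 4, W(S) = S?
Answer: -771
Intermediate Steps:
a = 8 (a = 4 + 4 = 8)
E(v) = 4*v² (E(v) = (2*v)*(2*v) = 4*v²)
B(H) = 256 + H² (B(H) = H*H + 4*8² = H² + 4*64 = H² + 256 = 256 + H²)
q(F) = 261 (q(F) = (256 + (-2)²) + F/F = (256 + 4) + 1 = 260 + 1 = 261)
12 + q(6)*(-3) = 12 + 261*(-3) = 12 - 783 = -771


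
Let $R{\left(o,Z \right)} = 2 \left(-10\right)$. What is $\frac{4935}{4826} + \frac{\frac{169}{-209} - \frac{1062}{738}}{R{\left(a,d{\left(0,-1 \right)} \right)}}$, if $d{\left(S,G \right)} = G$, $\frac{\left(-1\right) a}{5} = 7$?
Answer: $\frac{2470287}{2176526} \approx 1.135$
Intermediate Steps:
$a = -35$ ($a = \left(-5\right) 7 = -35$)
$R{\left(o,Z \right)} = -20$
$\frac{4935}{4826} + \frac{\frac{169}{-209} - \frac{1062}{738}}{R{\left(a,d{\left(0,-1 \right)} \right)}} = \frac{4935}{4826} + \frac{\frac{169}{-209} - \frac{1062}{738}}{-20} = 4935 \cdot \frac{1}{4826} + \left(169 \left(- \frac{1}{209}\right) - \frac{59}{41}\right) \left(- \frac{1}{20}\right) = \frac{4935}{4826} + \left(- \frac{169}{209} - \frac{59}{41}\right) \left(- \frac{1}{20}\right) = \frac{4935}{4826} - - \frac{963}{8569} = \frac{4935}{4826} + \frac{963}{8569} = \frac{2470287}{2176526}$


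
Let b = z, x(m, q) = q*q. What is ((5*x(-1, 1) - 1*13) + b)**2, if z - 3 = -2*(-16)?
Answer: 729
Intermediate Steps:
x(m, q) = q**2
z = 35 (z = 3 - 2*(-16) = 3 + 32 = 35)
b = 35
((5*x(-1, 1) - 1*13) + b)**2 = ((5*1**2 - 1*13) + 35)**2 = ((5*1 - 13) + 35)**2 = ((5 - 13) + 35)**2 = (-8 + 35)**2 = 27**2 = 729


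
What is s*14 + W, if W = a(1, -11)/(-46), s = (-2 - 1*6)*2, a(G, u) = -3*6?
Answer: -5143/23 ≈ -223.61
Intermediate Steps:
a(G, u) = -18
s = -16 (s = (-2 - 6)*2 = -8*2 = -16)
W = 9/23 (W = -18/(-46) = -18*(-1/46) = 9/23 ≈ 0.39130)
s*14 + W = -16*14 + 9/23 = -224 + 9/23 = -5143/23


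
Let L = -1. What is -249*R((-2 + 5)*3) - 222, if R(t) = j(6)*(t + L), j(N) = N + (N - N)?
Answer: -12174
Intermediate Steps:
j(N) = N (j(N) = N + 0 = N)
R(t) = -6 + 6*t (R(t) = 6*(t - 1) = 6*(-1 + t) = -6 + 6*t)
-249*R((-2 + 5)*3) - 222 = -249*(-6 + 6*((-2 + 5)*3)) - 222 = -249*(-6 + 6*(3*3)) - 222 = -249*(-6 + 6*9) - 222 = -249*(-6 + 54) - 222 = -249*48 - 222 = -11952 - 222 = -12174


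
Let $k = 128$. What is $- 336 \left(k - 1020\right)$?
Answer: $299712$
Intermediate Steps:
$- 336 \left(k - 1020\right) = - 336 \left(128 - 1020\right) = \left(-336\right) \left(-892\right) = 299712$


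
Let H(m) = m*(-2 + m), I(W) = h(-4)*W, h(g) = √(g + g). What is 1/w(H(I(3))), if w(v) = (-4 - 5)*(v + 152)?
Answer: -I/(108*√2 + 720*I) ≈ -0.0013291 - 0.00028194*I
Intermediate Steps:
h(g) = √2*√g (h(g) = √(2*g) = √2*√g)
I(W) = 2*I*W*√2 (I(W) = (√2*√(-4))*W = (√2*(2*I))*W = (2*I*√2)*W = 2*I*W*√2)
w(v) = -1368 - 9*v (w(v) = -9*(152 + v) = -1368 - 9*v)
1/w(H(I(3))) = 1/(-1368 - 9*2*I*3*√2*(-2 + 2*I*3*√2)) = 1/(-1368 - 9*6*I*√2*(-2 + 6*I*√2)) = 1/(-1368 - 54*I*√2*(-2 + 6*I*√2))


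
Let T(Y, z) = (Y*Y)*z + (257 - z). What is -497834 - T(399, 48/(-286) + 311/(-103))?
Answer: 137261661/14729 ≈ 9319.1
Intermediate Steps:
T(Y, z) = 257 - z + z*Y² (T(Y, z) = Y²*z + (257 - z) = z*Y² + (257 - z) = 257 - z + z*Y²)
-497834 - T(399, 48/(-286) + 311/(-103)) = -497834 - (257 - (48/(-286) + 311/(-103)) + (48/(-286) + 311/(-103))*399²) = -497834 - (257 - (48*(-1/286) + 311*(-1/103)) + (48*(-1/286) + 311*(-1/103))*159201) = -497834 - (257 - (-24/143 - 311/103) + (-24/143 - 311/103)*159201) = -497834 - (257 - 1*(-46945/14729) - 46945/14729*159201) = -497834 - (257 + 46945/14729 - 7473690945/14729) = -497834 - 1*(-7469858647/14729) = -497834 + 7469858647/14729 = 137261661/14729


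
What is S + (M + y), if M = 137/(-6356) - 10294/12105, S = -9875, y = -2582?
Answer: -958500943709/76939380 ≈ -12458.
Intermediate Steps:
M = -67087049/76939380 (M = 137*(-1/6356) - 10294*1/12105 = -137/6356 - 10294/12105 = -67087049/76939380 ≈ -0.87195)
S + (M + y) = -9875 + (-67087049/76939380 - 2582) = -9875 - 198724566209/76939380 = -958500943709/76939380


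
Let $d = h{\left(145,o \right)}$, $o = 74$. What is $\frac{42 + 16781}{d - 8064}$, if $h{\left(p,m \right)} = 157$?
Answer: $- \frac{16823}{7907} \approx -2.1276$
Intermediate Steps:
$d = 157$
$\frac{42 + 16781}{d - 8064} = \frac{42 + 16781}{157 - 8064} = \frac{16823}{-7907} = 16823 \left(- \frac{1}{7907}\right) = - \frac{16823}{7907}$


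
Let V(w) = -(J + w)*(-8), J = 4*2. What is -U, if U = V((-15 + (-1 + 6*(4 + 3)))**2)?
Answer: -5472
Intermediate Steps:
J = 8
V(w) = 64 + 8*w (V(w) = -(8 + w)*(-8) = -(-64 - 8*w) = 64 + 8*w)
U = 5472 (U = 64 + 8*(-15 + (-1 + 6*(4 + 3)))**2 = 64 + 8*(-15 + (-1 + 6*7))**2 = 64 + 8*(-15 + (-1 + 42))**2 = 64 + 8*(-15 + 41)**2 = 64 + 8*26**2 = 64 + 8*676 = 64 + 5408 = 5472)
-U = -1*5472 = -5472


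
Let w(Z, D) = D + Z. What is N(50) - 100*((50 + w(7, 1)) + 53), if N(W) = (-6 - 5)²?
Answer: -10979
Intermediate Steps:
N(W) = 121 (N(W) = (-11)² = 121)
N(50) - 100*((50 + w(7, 1)) + 53) = 121 - 100*((50 + (1 + 7)) + 53) = 121 - 100*((50 + 8) + 53) = 121 - 100*(58 + 53) = 121 - 100*111 = 121 - 11100 = -10979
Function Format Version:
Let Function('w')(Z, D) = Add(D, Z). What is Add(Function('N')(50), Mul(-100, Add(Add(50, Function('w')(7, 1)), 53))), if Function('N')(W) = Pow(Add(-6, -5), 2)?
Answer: -10979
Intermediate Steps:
Function('N')(W) = 121 (Function('N')(W) = Pow(-11, 2) = 121)
Add(Function('N')(50), Mul(-100, Add(Add(50, Function('w')(7, 1)), 53))) = Add(121, Mul(-100, Add(Add(50, Add(1, 7)), 53))) = Add(121, Mul(-100, Add(Add(50, 8), 53))) = Add(121, Mul(-100, Add(58, 53))) = Add(121, Mul(-100, 111)) = Add(121, -11100) = -10979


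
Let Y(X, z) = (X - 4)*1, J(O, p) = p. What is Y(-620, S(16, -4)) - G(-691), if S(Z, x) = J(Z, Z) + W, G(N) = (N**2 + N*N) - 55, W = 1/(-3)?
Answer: -955531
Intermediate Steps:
W = -1/3 ≈ -0.33333
G(N) = -55 + 2*N**2 (G(N) = (N**2 + N**2) - 55 = 2*N**2 - 55 = -55 + 2*N**2)
S(Z, x) = -1/3 + Z (S(Z, x) = Z - 1/3 = -1/3 + Z)
Y(X, z) = -4 + X (Y(X, z) = (-4 + X)*1 = -4 + X)
Y(-620, S(16, -4)) - G(-691) = (-4 - 620) - (-55 + 2*(-691)**2) = -624 - (-55 + 2*477481) = -624 - (-55 + 954962) = -624 - 1*954907 = -624 - 954907 = -955531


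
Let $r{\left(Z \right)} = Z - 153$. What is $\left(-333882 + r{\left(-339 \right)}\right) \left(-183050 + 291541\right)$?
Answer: $-36276569634$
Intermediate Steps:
$r{\left(Z \right)} = -153 + Z$ ($r{\left(Z \right)} = Z - 153 = -153 + Z$)
$\left(-333882 + r{\left(-339 \right)}\right) \left(-183050 + 291541\right) = \left(-333882 - 492\right) \left(-183050 + 291541\right) = \left(-333882 - 492\right) 108491 = \left(-334374\right) 108491 = -36276569634$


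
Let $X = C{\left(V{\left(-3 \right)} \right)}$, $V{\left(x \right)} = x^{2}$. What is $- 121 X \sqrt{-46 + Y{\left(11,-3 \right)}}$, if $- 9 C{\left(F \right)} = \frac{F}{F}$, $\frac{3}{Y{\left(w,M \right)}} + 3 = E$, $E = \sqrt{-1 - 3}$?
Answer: $\frac{121 \sqrt{-7891 - 78 i}}{117} \approx 0.45404 - 91.869 i$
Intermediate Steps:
$E = 2 i$ ($E = \sqrt{-4} = 2 i \approx 2.0 i$)
$Y{\left(w,M \right)} = \frac{3 \left(-3 - 2 i\right)}{13}$ ($Y{\left(w,M \right)} = \frac{3}{-3 + 2 i} = 3 \frac{-3 - 2 i}{13} = \frac{3 \left(-3 - 2 i\right)}{13}$)
$C{\left(F \right)} = - \frac{1}{9}$ ($C{\left(F \right)} = - \frac{F \frac{1}{F}}{9} = \left(- \frac{1}{9}\right) 1 = - \frac{1}{9}$)
$X = - \frac{1}{9} \approx -0.11111$
$- 121 X \sqrt{-46 + Y{\left(11,-3 \right)}} = \left(-121\right) \left(- \frac{1}{9}\right) \sqrt{-46 - \left(\frac{9}{13} + \frac{6 i}{13}\right)} = \frac{121 \sqrt{- \frac{607}{13} - \frac{6 i}{13}}}{9}$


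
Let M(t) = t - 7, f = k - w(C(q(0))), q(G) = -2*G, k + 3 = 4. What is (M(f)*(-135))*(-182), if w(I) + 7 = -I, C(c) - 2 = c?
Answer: 73710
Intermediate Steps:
k = 1 (k = -3 + 4 = 1)
C(c) = 2 + c
w(I) = -7 - I
f = 10 (f = 1 - (-7 - (2 - 2*0)) = 1 - (-7 - (2 + 0)) = 1 - (-7 - 1*2) = 1 - (-7 - 2) = 1 - 1*(-9) = 1 + 9 = 10)
M(t) = -7 + t
(M(f)*(-135))*(-182) = ((-7 + 10)*(-135))*(-182) = (3*(-135))*(-182) = -405*(-182) = 73710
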